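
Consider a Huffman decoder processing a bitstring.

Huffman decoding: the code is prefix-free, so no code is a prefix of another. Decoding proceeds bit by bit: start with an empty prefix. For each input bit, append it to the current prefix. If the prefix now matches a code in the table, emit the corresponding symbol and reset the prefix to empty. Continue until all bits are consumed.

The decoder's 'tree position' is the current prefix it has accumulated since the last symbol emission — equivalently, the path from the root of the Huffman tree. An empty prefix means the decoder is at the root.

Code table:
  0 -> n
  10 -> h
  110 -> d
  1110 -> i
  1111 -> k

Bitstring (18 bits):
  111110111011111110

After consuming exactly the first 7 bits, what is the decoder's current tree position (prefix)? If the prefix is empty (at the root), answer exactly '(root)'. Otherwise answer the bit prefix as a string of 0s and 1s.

Answer: 1

Derivation:
Bit 0: prefix='1' (no match yet)
Bit 1: prefix='11' (no match yet)
Bit 2: prefix='111' (no match yet)
Bit 3: prefix='1111' -> emit 'k', reset
Bit 4: prefix='1' (no match yet)
Bit 5: prefix='10' -> emit 'h', reset
Bit 6: prefix='1' (no match yet)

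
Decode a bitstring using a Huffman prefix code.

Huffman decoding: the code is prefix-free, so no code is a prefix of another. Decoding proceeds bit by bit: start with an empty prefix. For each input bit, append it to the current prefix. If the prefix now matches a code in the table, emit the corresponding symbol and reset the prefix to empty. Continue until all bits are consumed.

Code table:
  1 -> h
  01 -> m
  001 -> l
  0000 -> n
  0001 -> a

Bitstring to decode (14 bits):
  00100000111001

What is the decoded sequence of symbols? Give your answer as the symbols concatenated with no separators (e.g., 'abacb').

Bit 0: prefix='0' (no match yet)
Bit 1: prefix='00' (no match yet)
Bit 2: prefix='001' -> emit 'l', reset
Bit 3: prefix='0' (no match yet)
Bit 4: prefix='00' (no match yet)
Bit 5: prefix='000' (no match yet)
Bit 6: prefix='0000' -> emit 'n', reset
Bit 7: prefix='0' (no match yet)
Bit 8: prefix='01' -> emit 'm', reset
Bit 9: prefix='1' -> emit 'h', reset
Bit 10: prefix='1' -> emit 'h', reset
Bit 11: prefix='0' (no match yet)
Bit 12: prefix='00' (no match yet)
Bit 13: prefix='001' -> emit 'l', reset

Answer: lnmhhl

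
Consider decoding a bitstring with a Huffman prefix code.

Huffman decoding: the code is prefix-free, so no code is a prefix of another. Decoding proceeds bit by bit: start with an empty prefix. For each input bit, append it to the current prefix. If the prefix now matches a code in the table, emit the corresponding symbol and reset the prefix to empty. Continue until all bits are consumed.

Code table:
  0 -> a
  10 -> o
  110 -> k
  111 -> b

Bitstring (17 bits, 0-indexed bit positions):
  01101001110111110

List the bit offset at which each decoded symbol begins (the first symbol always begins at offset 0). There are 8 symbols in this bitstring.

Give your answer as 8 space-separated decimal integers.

Bit 0: prefix='0' -> emit 'a', reset
Bit 1: prefix='1' (no match yet)
Bit 2: prefix='11' (no match yet)
Bit 3: prefix='110' -> emit 'k', reset
Bit 4: prefix='1' (no match yet)
Bit 5: prefix='10' -> emit 'o', reset
Bit 6: prefix='0' -> emit 'a', reset
Bit 7: prefix='1' (no match yet)
Bit 8: prefix='11' (no match yet)
Bit 9: prefix='111' -> emit 'b', reset
Bit 10: prefix='0' -> emit 'a', reset
Bit 11: prefix='1' (no match yet)
Bit 12: prefix='11' (no match yet)
Bit 13: prefix='111' -> emit 'b', reset
Bit 14: prefix='1' (no match yet)
Bit 15: prefix='11' (no match yet)
Bit 16: prefix='110' -> emit 'k', reset

Answer: 0 1 4 6 7 10 11 14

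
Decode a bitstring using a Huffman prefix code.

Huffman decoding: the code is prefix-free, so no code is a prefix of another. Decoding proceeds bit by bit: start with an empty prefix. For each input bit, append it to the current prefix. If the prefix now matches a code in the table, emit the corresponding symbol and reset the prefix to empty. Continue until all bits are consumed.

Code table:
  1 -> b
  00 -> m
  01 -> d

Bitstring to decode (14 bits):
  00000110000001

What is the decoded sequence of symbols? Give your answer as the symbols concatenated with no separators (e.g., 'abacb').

Bit 0: prefix='0' (no match yet)
Bit 1: prefix='00' -> emit 'm', reset
Bit 2: prefix='0' (no match yet)
Bit 3: prefix='00' -> emit 'm', reset
Bit 4: prefix='0' (no match yet)
Bit 5: prefix='01' -> emit 'd', reset
Bit 6: prefix='1' -> emit 'b', reset
Bit 7: prefix='0' (no match yet)
Bit 8: prefix='00' -> emit 'm', reset
Bit 9: prefix='0' (no match yet)
Bit 10: prefix='00' -> emit 'm', reset
Bit 11: prefix='0' (no match yet)
Bit 12: prefix='00' -> emit 'm', reset
Bit 13: prefix='1' -> emit 'b', reset

Answer: mmdbmmmb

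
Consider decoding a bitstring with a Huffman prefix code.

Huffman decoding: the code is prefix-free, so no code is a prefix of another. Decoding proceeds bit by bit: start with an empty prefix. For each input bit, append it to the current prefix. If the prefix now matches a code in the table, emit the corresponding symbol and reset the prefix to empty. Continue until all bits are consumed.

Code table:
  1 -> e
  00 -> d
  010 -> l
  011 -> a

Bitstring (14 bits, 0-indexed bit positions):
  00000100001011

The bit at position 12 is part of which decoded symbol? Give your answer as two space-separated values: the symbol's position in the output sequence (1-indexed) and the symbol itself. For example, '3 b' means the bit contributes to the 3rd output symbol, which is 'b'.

Bit 0: prefix='0' (no match yet)
Bit 1: prefix='00' -> emit 'd', reset
Bit 2: prefix='0' (no match yet)
Bit 3: prefix='00' -> emit 'd', reset
Bit 4: prefix='0' (no match yet)
Bit 5: prefix='01' (no match yet)
Bit 6: prefix='010' -> emit 'l', reset
Bit 7: prefix='0' (no match yet)
Bit 8: prefix='00' -> emit 'd', reset
Bit 9: prefix='0' (no match yet)
Bit 10: prefix='01' (no match yet)
Bit 11: prefix='010' -> emit 'l', reset
Bit 12: prefix='1' -> emit 'e', reset
Bit 13: prefix='1' -> emit 'e', reset

Answer: 6 e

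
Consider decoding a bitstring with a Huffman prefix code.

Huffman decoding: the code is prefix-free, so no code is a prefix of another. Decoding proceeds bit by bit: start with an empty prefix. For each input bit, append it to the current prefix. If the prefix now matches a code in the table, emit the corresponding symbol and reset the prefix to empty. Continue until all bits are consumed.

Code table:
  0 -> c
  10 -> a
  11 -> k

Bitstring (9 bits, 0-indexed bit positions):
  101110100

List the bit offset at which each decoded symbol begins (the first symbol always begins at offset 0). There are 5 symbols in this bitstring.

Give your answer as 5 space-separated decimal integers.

Bit 0: prefix='1' (no match yet)
Bit 1: prefix='10' -> emit 'a', reset
Bit 2: prefix='1' (no match yet)
Bit 3: prefix='11' -> emit 'k', reset
Bit 4: prefix='1' (no match yet)
Bit 5: prefix='10' -> emit 'a', reset
Bit 6: prefix='1' (no match yet)
Bit 7: prefix='10' -> emit 'a', reset
Bit 8: prefix='0' -> emit 'c', reset

Answer: 0 2 4 6 8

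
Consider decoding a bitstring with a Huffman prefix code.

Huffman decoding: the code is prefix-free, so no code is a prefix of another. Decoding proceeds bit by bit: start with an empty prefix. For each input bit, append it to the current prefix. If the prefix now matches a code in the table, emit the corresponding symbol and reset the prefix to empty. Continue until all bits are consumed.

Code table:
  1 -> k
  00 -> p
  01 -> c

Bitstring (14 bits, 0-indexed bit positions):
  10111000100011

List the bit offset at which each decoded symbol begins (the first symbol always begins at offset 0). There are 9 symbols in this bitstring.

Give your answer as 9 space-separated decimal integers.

Bit 0: prefix='1' -> emit 'k', reset
Bit 1: prefix='0' (no match yet)
Bit 2: prefix='01' -> emit 'c', reset
Bit 3: prefix='1' -> emit 'k', reset
Bit 4: prefix='1' -> emit 'k', reset
Bit 5: prefix='0' (no match yet)
Bit 6: prefix='00' -> emit 'p', reset
Bit 7: prefix='0' (no match yet)
Bit 8: prefix='01' -> emit 'c', reset
Bit 9: prefix='0' (no match yet)
Bit 10: prefix='00' -> emit 'p', reset
Bit 11: prefix='0' (no match yet)
Bit 12: prefix='01' -> emit 'c', reset
Bit 13: prefix='1' -> emit 'k', reset

Answer: 0 1 3 4 5 7 9 11 13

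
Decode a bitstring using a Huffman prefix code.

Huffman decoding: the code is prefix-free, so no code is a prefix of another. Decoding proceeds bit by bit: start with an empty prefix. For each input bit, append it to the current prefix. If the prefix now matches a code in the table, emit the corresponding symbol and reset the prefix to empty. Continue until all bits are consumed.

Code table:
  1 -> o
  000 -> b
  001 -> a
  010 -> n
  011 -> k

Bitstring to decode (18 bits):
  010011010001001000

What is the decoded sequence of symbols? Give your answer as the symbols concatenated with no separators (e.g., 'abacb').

Bit 0: prefix='0' (no match yet)
Bit 1: prefix='01' (no match yet)
Bit 2: prefix='010' -> emit 'n', reset
Bit 3: prefix='0' (no match yet)
Bit 4: prefix='01' (no match yet)
Bit 5: prefix='011' -> emit 'k', reset
Bit 6: prefix='0' (no match yet)
Bit 7: prefix='01' (no match yet)
Bit 8: prefix='010' -> emit 'n', reset
Bit 9: prefix='0' (no match yet)
Bit 10: prefix='00' (no match yet)
Bit 11: prefix='001' -> emit 'a', reset
Bit 12: prefix='0' (no match yet)
Bit 13: prefix='00' (no match yet)
Bit 14: prefix='001' -> emit 'a', reset
Bit 15: prefix='0' (no match yet)
Bit 16: prefix='00' (no match yet)
Bit 17: prefix='000' -> emit 'b', reset

Answer: nknaab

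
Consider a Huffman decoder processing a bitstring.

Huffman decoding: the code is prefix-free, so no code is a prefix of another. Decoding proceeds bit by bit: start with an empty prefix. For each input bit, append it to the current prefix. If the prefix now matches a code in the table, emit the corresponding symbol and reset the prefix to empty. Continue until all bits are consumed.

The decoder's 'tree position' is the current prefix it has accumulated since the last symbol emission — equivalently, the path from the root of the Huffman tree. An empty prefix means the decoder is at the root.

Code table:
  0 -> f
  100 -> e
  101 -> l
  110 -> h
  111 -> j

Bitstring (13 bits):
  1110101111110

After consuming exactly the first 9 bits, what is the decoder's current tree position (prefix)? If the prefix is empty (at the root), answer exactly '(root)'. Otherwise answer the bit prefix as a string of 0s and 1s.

Bit 0: prefix='1' (no match yet)
Bit 1: prefix='11' (no match yet)
Bit 2: prefix='111' -> emit 'j', reset
Bit 3: prefix='0' -> emit 'f', reset
Bit 4: prefix='1' (no match yet)
Bit 5: prefix='10' (no match yet)
Bit 6: prefix='101' -> emit 'l', reset
Bit 7: prefix='1' (no match yet)
Bit 8: prefix='11' (no match yet)

Answer: 11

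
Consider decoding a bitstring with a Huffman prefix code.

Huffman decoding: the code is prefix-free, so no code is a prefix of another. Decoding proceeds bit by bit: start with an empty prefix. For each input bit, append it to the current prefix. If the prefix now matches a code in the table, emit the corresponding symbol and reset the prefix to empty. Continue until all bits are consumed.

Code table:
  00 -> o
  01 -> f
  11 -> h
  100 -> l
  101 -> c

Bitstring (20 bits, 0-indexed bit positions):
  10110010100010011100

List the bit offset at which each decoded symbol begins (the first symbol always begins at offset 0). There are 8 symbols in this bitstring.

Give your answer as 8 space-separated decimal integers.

Answer: 0 3 6 9 11 13 15 17

Derivation:
Bit 0: prefix='1' (no match yet)
Bit 1: prefix='10' (no match yet)
Bit 2: prefix='101' -> emit 'c', reset
Bit 3: prefix='1' (no match yet)
Bit 4: prefix='10' (no match yet)
Bit 5: prefix='100' -> emit 'l', reset
Bit 6: prefix='1' (no match yet)
Bit 7: prefix='10' (no match yet)
Bit 8: prefix='101' -> emit 'c', reset
Bit 9: prefix='0' (no match yet)
Bit 10: prefix='00' -> emit 'o', reset
Bit 11: prefix='0' (no match yet)
Bit 12: prefix='01' -> emit 'f', reset
Bit 13: prefix='0' (no match yet)
Bit 14: prefix='00' -> emit 'o', reset
Bit 15: prefix='1' (no match yet)
Bit 16: prefix='11' -> emit 'h', reset
Bit 17: prefix='1' (no match yet)
Bit 18: prefix='10' (no match yet)
Bit 19: prefix='100' -> emit 'l', reset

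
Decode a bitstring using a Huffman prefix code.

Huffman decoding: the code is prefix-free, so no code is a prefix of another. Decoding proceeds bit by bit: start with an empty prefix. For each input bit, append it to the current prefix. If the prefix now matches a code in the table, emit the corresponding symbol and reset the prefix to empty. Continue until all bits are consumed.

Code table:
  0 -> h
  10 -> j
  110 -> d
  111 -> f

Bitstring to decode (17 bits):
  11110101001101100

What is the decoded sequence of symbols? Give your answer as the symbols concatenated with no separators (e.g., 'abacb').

Bit 0: prefix='1' (no match yet)
Bit 1: prefix='11' (no match yet)
Bit 2: prefix='111' -> emit 'f', reset
Bit 3: prefix='1' (no match yet)
Bit 4: prefix='10' -> emit 'j', reset
Bit 5: prefix='1' (no match yet)
Bit 6: prefix='10' -> emit 'j', reset
Bit 7: prefix='1' (no match yet)
Bit 8: prefix='10' -> emit 'j', reset
Bit 9: prefix='0' -> emit 'h', reset
Bit 10: prefix='1' (no match yet)
Bit 11: prefix='11' (no match yet)
Bit 12: prefix='110' -> emit 'd', reset
Bit 13: prefix='1' (no match yet)
Bit 14: prefix='11' (no match yet)
Bit 15: prefix='110' -> emit 'd', reset
Bit 16: prefix='0' -> emit 'h', reset

Answer: fjjjhddh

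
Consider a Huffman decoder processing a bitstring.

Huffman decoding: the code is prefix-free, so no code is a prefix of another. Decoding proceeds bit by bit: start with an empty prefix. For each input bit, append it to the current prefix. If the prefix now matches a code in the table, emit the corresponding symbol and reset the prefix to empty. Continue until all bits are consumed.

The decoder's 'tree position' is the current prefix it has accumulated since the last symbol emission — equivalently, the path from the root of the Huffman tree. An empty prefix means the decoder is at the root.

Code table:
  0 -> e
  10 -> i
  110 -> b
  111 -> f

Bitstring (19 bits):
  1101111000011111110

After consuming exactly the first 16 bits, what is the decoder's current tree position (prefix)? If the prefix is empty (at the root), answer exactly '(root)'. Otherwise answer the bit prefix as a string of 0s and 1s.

Answer: 11

Derivation:
Bit 0: prefix='1' (no match yet)
Bit 1: prefix='11' (no match yet)
Bit 2: prefix='110' -> emit 'b', reset
Bit 3: prefix='1' (no match yet)
Bit 4: prefix='11' (no match yet)
Bit 5: prefix='111' -> emit 'f', reset
Bit 6: prefix='1' (no match yet)
Bit 7: prefix='10' -> emit 'i', reset
Bit 8: prefix='0' -> emit 'e', reset
Bit 9: prefix='0' -> emit 'e', reset
Bit 10: prefix='0' -> emit 'e', reset
Bit 11: prefix='1' (no match yet)
Bit 12: prefix='11' (no match yet)
Bit 13: prefix='111' -> emit 'f', reset
Bit 14: prefix='1' (no match yet)
Bit 15: prefix='11' (no match yet)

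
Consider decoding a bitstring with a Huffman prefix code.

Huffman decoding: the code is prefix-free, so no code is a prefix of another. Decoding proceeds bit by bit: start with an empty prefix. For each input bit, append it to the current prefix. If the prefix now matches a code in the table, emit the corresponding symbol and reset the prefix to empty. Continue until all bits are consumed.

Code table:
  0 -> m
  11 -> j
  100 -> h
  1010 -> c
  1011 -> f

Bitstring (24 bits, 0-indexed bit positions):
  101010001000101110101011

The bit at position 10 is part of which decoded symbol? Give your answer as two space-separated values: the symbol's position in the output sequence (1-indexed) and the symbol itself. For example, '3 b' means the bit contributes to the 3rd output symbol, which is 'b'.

Bit 0: prefix='1' (no match yet)
Bit 1: prefix='10' (no match yet)
Bit 2: prefix='101' (no match yet)
Bit 3: prefix='1010' -> emit 'c', reset
Bit 4: prefix='1' (no match yet)
Bit 5: prefix='10' (no match yet)
Bit 6: prefix='100' -> emit 'h', reset
Bit 7: prefix='0' -> emit 'm', reset
Bit 8: prefix='1' (no match yet)
Bit 9: prefix='10' (no match yet)
Bit 10: prefix='100' -> emit 'h', reset
Bit 11: prefix='0' -> emit 'm', reset
Bit 12: prefix='1' (no match yet)
Bit 13: prefix='10' (no match yet)
Bit 14: prefix='101' (no match yet)

Answer: 4 h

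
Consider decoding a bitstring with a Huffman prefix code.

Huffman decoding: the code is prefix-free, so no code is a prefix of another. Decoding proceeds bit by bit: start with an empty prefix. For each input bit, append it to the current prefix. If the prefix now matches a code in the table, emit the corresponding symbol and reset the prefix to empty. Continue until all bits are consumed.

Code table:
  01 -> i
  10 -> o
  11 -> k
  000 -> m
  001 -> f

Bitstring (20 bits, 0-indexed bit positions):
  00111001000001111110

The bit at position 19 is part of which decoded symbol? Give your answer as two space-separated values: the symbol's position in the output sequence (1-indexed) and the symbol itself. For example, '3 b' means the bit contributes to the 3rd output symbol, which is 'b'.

Bit 0: prefix='0' (no match yet)
Bit 1: prefix='00' (no match yet)
Bit 2: prefix='001' -> emit 'f', reset
Bit 3: prefix='1' (no match yet)
Bit 4: prefix='11' -> emit 'k', reset
Bit 5: prefix='0' (no match yet)
Bit 6: prefix='00' (no match yet)
Bit 7: prefix='001' -> emit 'f', reset
Bit 8: prefix='0' (no match yet)
Bit 9: prefix='00' (no match yet)
Bit 10: prefix='000' -> emit 'm', reset
Bit 11: prefix='0' (no match yet)
Bit 12: prefix='00' (no match yet)
Bit 13: prefix='001' -> emit 'f', reset
Bit 14: prefix='1' (no match yet)
Bit 15: prefix='11' -> emit 'k', reset
Bit 16: prefix='1' (no match yet)
Bit 17: prefix='11' -> emit 'k', reset
Bit 18: prefix='1' (no match yet)
Bit 19: prefix='10' -> emit 'o', reset

Answer: 8 o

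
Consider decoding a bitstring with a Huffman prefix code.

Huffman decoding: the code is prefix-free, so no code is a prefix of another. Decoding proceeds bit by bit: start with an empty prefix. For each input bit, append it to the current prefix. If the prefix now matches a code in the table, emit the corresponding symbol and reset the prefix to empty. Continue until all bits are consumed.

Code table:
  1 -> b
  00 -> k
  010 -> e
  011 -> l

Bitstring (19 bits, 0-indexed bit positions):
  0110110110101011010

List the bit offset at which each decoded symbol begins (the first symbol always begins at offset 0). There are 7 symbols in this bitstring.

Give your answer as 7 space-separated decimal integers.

Answer: 0 3 6 9 12 13 16

Derivation:
Bit 0: prefix='0' (no match yet)
Bit 1: prefix='01' (no match yet)
Bit 2: prefix='011' -> emit 'l', reset
Bit 3: prefix='0' (no match yet)
Bit 4: prefix='01' (no match yet)
Bit 5: prefix='011' -> emit 'l', reset
Bit 6: prefix='0' (no match yet)
Bit 7: prefix='01' (no match yet)
Bit 8: prefix='011' -> emit 'l', reset
Bit 9: prefix='0' (no match yet)
Bit 10: prefix='01' (no match yet)
Bit 11: prefix='010' -> emit 'e', reset
Bit 12: prefix='1' -> emit 'b', reset
Bit 13: prefix='0' (no match yet)
Bit 14: prefix='01' (no match yet)
Bit 15: prefix='011' -> emit 'l', reset
Bit 16: prefix='0' (no match yet)
Bit 17: prefix='01' (no match yet)
Bit 18: prefix='010' -> emit 'e', reset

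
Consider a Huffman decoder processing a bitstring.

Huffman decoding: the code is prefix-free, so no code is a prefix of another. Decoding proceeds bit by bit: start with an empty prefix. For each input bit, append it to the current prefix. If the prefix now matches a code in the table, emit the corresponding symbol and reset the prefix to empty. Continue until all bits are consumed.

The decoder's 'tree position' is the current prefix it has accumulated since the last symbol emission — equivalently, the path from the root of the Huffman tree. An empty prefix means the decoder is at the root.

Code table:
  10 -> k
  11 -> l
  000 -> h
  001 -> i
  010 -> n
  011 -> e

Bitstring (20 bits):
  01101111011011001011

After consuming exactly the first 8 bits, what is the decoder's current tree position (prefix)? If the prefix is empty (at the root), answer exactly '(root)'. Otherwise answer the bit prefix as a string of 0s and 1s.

Answer: (root)

Derivation:
Bit 0: prefix='0' (no match yet)
Bit 1: prefix='01' (no match yet)
Bit 2: prefix='011' -> emit 'e', reset
Bit 3: prefix='0' (no match yet)
Bit 4: prefix='01' (no match yet)
Bit 5: prefix='011' -> emit 'e', reset
Bit 6: prefix='1' (no match yet)
Bit 7: prefix='11' -> emit 'l', reset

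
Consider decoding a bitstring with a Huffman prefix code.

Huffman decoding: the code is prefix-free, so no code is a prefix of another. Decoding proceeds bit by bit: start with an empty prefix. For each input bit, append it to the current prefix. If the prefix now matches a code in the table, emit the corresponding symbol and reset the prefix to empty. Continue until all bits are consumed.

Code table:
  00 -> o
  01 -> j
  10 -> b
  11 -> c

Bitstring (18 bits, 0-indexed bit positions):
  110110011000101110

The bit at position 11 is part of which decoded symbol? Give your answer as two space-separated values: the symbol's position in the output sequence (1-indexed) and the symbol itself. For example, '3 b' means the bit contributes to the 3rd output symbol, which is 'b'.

Answer: 6 o

Derivation:
Bit 0: prefix='1' (no match yet)
Bit 1: prefix='11' -> emit 'c', reset
Bit 2: prefix='0' (no match yet)
Bit 3: prefix='01' -> emit 'j', reset
Bit 4: prefix='1' (no match yet)
Bit 5: prefix='10' -> emit 'b', reset
Bit 6: prefix='0' (no match yet)
Bit 7: prefix='01' -> emit 'j', reset
Bit 8: prefix='1' (no match yet)
Bit 9: prefix='10' -> emit 'b', reset
Bit 10: prefix='0' (no match yet)
Bit 11: prefix='00' -> emit 'o', reset
Bit 12: prefix='1' (no match yet)
Bit 13: prefix='10' -> emit 'b', reset
Bit 14: prefix='1' (no match yet)
Bit 15: prefix='11' -> emit 'c', reset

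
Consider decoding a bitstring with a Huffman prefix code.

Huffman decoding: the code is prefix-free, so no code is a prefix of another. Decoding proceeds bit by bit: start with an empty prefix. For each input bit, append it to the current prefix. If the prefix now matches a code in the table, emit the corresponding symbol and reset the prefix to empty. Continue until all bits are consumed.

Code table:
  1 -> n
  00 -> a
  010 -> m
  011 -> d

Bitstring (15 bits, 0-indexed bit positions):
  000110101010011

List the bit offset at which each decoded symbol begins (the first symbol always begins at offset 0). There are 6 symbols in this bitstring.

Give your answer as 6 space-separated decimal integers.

Answer: 0 2 5 8 9 12

Derivation:
Bit 0: prefix='0' (no match yet)
Bit 1: prefix='00' -> emit 'a', reset
Bit 2: prefix='0' (no match yet)
Bit 3: prefix='01' (no match yet)
Bit 4: prefix='011' -> emit 'd', reset
Bit 5: prefix='0' (no match yet)
Bit 6: prefix='01' (no match yet)
Bit 7: prefix='010' -> emit 'm', reset
Bit 8: prefix='1' -> emit 'n', reset
Bit 9: prefix='0' (no match yet)
Bit 10: prefix='01' (no match yet)
Bit 11: prefix='010' -> emit 'm', reset
Bit 12: prefix='0' (no match yet)
Bit 13: prefix='01' (no match yet)
Bit 14: prefix='011' -> emit 'd', reset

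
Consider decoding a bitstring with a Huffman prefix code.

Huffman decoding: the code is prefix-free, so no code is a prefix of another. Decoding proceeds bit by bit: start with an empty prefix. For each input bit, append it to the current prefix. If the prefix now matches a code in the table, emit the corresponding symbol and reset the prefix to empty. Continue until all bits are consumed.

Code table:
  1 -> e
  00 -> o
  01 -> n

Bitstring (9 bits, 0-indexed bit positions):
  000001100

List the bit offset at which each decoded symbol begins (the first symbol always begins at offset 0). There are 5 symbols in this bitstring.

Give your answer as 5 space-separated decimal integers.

Bit 0: prefix='0' (no match yet)
Bit 1: prefix='00' -> emit 'o', reset
Bit 2: prefix='0' (no match yet)
Bit 3: prefix='00' -> emit 'o', reset
Bit 4: prefix='0' (no match yet)
Bit 5: prefix='01' -> emit 'n', reset
Bit 6: prefix='1' -> emit 'e', reset
Bit 7: prefix='0' (no match yet)
Bit 8: prefix='00' -> emit 'o', reset

Answer: 0 2 4 6 7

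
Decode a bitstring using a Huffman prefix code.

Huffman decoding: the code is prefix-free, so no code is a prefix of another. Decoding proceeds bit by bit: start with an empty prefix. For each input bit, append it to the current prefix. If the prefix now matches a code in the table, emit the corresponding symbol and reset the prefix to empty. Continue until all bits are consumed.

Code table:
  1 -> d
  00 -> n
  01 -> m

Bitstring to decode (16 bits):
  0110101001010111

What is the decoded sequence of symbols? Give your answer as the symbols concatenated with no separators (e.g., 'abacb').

Answer: mdmmndmmdd

Derivation:
Bit 0: prefix='0' (no match yet)
Bit 1: prefix='01' -> emit 'm', reset
Bit 2: prefix='1' -> emit 'd', reset
Bit 3: prefix='0' (no match yet)
Bit 4: prefix='01' -> emit 'm', reset
Bit 5: prefix='0' (no match yet)
Bit 6: prefix='01' -> emit 'm', reset
Bit 7: prefix='0' (no match yet)
Bit 8: prefix='00' -> emit 'n', reset
Bit 9: prefix='1' -> emit 'd', reset
Bit 10: prefix='0' (no match yet)
Bit 11: prefix='01' -> emit 'm', reset
Bit 12: prefix='0' (no match yet)
Bit 13: prefix='01' -> emit 'm', reset
Bit 14: prefix='1' -> emit 'd', reset
Bit 15: prefix='1' -> emit 'd', reset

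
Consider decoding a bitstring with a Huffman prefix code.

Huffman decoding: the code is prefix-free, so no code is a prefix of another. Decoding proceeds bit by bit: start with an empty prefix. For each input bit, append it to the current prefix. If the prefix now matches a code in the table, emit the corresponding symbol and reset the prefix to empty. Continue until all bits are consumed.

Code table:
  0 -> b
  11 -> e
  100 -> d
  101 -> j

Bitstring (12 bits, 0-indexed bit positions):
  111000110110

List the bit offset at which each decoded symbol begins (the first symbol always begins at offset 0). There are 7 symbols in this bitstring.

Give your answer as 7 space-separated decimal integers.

Bit 0: prefix='1' (no match yet)
Bit 1: prefix='11' -> emit 'e', reset
Bit 2: prefix='1' (no match yet)
Bit 3: prefix='10' (no match yet)
Bit 4: prefix='100' -> emit 'd', reset
Bit 5: prefix='0' -> emit 'b', reset
Bit 6: prefix='1' (no match yet)
Bit 7: prefix='11' -> emit 'e', reset
Bit 8: prefix='0' -> emit 'b', reset
Bit 9: prefix='1' (no match yet)
Bit 10: prefix='11' -> emit 'e', reset
Bit 11: prefix='0' -> emit 'b', reset

Answer: 0 2 5 6 8 9 11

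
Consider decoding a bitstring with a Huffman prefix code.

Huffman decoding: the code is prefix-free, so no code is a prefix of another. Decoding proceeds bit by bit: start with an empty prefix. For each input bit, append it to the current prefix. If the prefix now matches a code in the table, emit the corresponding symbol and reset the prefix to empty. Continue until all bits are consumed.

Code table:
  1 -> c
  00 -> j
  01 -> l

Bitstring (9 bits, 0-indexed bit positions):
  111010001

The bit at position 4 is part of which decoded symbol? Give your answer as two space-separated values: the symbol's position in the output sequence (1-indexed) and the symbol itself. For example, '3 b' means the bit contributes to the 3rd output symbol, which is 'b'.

Answer: 4 l

Derivation:
Bit 0: prefix='1' -> emit 'c', reset
Bit 1: prefix='1' -> emit 'c', reset
Bit 2: prefix='1' -> emit 'c', reset
Bit 3: prefix='0' (no match yet)
Bit 4: prefix='01' -> emit 'l', reset
Bit 5: prefix='0' (no match yet)
Bit 6: prefix='00' -> emit 'j', reset
Bit 7: prefix='0' (no match yet)
Bit 8: prefix='01' -> emit 'l', reset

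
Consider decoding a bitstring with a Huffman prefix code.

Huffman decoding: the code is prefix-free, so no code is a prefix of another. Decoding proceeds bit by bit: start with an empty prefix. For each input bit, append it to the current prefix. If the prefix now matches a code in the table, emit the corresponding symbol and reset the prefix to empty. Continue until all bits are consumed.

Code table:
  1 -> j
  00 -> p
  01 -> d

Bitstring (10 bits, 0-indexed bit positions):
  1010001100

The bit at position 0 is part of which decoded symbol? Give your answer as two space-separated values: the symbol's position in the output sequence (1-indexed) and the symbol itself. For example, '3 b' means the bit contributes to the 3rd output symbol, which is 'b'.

Bit 0: prefix='1' -> emit 'j', reset
Bit 1: prefix='0' (no match yet)
Bit 2: prefix='01' -> emit 'd', reset
Bit 3: prefix='0' (no match yet)
Bit 4: prefix='00' -> emit 'p', reset

Answer: 1 j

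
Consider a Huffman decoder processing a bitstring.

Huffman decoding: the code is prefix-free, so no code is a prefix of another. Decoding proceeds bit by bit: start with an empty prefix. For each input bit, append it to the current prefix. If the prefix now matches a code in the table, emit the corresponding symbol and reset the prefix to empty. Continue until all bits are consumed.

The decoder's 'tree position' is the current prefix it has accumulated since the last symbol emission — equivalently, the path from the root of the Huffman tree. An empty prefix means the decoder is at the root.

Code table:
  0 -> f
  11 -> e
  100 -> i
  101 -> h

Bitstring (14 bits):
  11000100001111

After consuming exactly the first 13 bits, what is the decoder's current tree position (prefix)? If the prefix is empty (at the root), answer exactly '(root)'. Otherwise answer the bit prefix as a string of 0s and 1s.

Bit 0: prefix='1' (no match yet)
Bit 1: prefix='11' -> emit 'e', reset
Bit 2: prefix='0' -> emit 'f', reset
Bit 3: prefix='0' -> emit 'f', reset
Bit 4: prefix='0' -> emit 'f', reset
Bit 5: prefix='1' (no match yet)
Bit 6: prefix='10' (no match yet)
Bit 7: prefix='100' -> emit 'i', reset
Bit 8: prefix='0' -> emit 'f', reset
Bit 9: prefix='0' -> emit 'f', reset
Bit 10: prefix='1' (no match yet)
Bit 11: prefix='11' -> emit 'e', reset
Bit 12: prefix='1' (no match yet)

Answer: 1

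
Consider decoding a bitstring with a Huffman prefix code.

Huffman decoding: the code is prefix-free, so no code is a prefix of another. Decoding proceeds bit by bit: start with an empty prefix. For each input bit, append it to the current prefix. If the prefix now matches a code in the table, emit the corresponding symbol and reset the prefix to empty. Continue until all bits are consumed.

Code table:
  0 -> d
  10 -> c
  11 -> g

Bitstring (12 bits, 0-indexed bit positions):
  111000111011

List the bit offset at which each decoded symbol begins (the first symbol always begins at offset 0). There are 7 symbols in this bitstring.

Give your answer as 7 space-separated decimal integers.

Bit 0: prefix='1' (no match yet)
Bit 1: prefix='11' -> emit 'g', reset
Bit 2: prefix='1' (no match yet)
Bit 3: prefix='10' -> emit 'c', reset
Bit 4: prefix='0' -> emit 'd', reset
Bit 5: prefix='0' -> emit 'd', reset
Bit 6: prefix='1' (no match yet)
Bit 7: prefix='11' -> emit 'g', reset
Bit 8: prefix='1' (no match yet)
Bit 9: prefix='10' -> emit 'c', reset
Bit 10: prefix='1' (no match yet)
Bit 11: prefix='11' -> emit 'g', reset

Answer: 0 2 4 5 6 8 10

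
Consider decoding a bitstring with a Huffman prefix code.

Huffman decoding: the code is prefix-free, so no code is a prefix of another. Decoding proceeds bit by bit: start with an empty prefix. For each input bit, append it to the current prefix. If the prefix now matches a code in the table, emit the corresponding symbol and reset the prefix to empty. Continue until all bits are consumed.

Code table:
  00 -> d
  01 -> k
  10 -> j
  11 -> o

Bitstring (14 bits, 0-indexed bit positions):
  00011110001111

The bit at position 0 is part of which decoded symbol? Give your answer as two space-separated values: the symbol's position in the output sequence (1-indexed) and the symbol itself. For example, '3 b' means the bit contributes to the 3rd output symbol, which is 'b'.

Bit 0: prefix='0' (no match yet)
Bit 1: prefix='00' -> emit 'd', reset
Bit 2: prefix='0' (no match yet)
Bit 3: prefix='01' -> emit 'k', reset
Bit 4: prefix='1' (no match yet)

Answer: 1 d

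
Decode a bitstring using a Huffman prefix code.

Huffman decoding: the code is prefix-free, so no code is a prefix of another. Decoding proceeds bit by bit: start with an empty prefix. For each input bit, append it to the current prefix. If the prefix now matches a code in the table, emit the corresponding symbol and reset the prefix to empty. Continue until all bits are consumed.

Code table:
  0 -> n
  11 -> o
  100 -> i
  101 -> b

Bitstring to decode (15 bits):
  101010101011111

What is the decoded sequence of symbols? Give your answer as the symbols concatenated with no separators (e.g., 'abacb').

Answer: bnbnboo

Derivation:
Bit 0: prefix='1' (no match yet)
Bit 1: prefix='10' (no match yet)
Bit 2: prefix='101' -> emit 'b', reset
Bit 3: prefix='0' -> emit 'n', reset
Bit 4: prefix='1' (no match yet)
Bit 5: prefix='10' (no match yet)
Bit 6: prefix='101' -> emit 'b', reset
Bit 7: prefix='0' -> emit 'n', reset
Bit 8: prefix='1' (no match yet)
Bit 9: prefix='10' (no match yet)
Bit 10: prefix='101' -> emit 'b', reset
Bit 11: prefix='1' (no match yet)
Bit 12: prefix='11' -> emit 'o', reset
Bit 13: prefix='1' (no match yet)
Bit 14: prefix='11' -> emit 'o', reset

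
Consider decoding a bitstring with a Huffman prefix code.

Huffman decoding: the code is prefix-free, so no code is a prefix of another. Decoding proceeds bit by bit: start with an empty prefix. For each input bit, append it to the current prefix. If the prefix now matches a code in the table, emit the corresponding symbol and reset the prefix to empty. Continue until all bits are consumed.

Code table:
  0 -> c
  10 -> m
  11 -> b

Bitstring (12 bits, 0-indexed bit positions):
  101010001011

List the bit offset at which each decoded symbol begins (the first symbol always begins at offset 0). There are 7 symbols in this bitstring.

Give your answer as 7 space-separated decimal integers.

Bit 0: prefix='1' (no match yet)
Bit 1: prefix='10' -> emit 'm', reset
Bit 2: prefix='1' (no match yet)
Bit 3: prefix='10' -> emit 'm', reset
Bit 4: prefix='1' (no match yet)
Bit 5: prefix='10' -> emit 'm', reset
Bit 6: prefix='0' -> emit 'c', reset
Bit 7: prefix='0' -> emit 'c', reset
Bit 8: prefix='1' (no match yet)
Bit 9: prefix='10' -> emit 'm', reset
Bit 10: prefix='1' (no match yet)
Bit 11: prefix='11' -> emit 'b', reset

Answer: 0 2 4 6 7 8 10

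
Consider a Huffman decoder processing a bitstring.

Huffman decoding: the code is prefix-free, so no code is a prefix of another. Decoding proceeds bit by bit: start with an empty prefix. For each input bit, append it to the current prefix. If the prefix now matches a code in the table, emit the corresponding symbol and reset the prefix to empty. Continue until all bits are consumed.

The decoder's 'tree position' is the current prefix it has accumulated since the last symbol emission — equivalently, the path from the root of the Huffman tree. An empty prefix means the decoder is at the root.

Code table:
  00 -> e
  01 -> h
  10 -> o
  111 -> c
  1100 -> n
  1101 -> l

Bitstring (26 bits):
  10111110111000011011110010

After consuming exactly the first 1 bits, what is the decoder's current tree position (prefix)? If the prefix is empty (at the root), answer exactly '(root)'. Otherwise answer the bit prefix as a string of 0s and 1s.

Bit 0: prefix='1' (no match yet)

Answer: 1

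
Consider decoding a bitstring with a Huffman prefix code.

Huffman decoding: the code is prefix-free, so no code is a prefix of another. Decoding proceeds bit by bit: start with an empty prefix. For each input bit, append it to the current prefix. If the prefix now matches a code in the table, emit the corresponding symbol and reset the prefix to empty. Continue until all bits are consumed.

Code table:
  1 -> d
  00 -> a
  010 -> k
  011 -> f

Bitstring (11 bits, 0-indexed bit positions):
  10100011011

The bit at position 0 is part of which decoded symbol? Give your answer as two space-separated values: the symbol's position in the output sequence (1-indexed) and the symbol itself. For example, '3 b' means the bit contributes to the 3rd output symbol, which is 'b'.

Bit 0: prefix='1' -> emit 'd', reset
Bit 1: prefix='0' (no match yet)
Bit 2: prefix='01' (no match yet)
Bit 3: prefix='010' -> emit 'k', reset
Bit 4: prefix='0' (no match yet)

Answer: 1 d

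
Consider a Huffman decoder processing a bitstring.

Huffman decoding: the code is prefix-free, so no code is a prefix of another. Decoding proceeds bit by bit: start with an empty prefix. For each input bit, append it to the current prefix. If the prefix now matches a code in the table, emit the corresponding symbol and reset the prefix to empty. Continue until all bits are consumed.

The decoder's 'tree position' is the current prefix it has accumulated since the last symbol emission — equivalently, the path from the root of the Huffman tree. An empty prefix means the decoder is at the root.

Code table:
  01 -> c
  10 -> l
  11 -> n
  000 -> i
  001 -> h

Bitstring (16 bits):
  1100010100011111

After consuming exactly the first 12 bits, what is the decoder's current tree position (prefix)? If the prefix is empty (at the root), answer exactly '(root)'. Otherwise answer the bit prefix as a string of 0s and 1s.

Answer: (root)

Derivation:
Bit 0: prefix='1' (no match yet)
Bit 1: prefix='11' -> emit 'n', reset
Bit 2: prefix='0' (no match yet)
Bit 3: prefix='00' (no match yet)
Bit 4: prefix='000' -> emit 'i', reset
Bit 5: prefix='1' (no match yet)
Bit 6: prefix='10' -> emit 'l', reset
Bit 7: prefix='1' (no match yet)
Bit 8: prefix='10' -> emit 'l', reset
Bit 9: prefix='0' (no match yet)
Bit 10: prefix='00' (no match yet)
Bit 11: prefix='001' -> emit 'h', reset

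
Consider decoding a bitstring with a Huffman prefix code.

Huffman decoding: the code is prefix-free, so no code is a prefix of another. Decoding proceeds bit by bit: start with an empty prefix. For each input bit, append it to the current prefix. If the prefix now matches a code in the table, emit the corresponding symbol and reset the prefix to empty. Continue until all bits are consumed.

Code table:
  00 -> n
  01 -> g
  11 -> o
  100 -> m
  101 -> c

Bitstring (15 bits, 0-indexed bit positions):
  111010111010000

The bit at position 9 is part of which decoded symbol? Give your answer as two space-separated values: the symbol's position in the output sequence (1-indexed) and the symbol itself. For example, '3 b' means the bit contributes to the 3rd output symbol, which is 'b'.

Bit 0: prefix='1' (no match yet)
Bit 1: prefix='11' -> emit 'o', reset
Bit 2: prefix='1' (no match yet)
Bit 3: prefix='10' (no match yet)
Bit 4: prefix='101' -> emit 'c', reset
Bit 5: prefix='0' (no match yet)
Bit 6: prefix='01' -> emit 'g', reset
Bit 7: prefix='1' (no match yet)
Bit 8: prefix='11' -> emit 'o', reset
Bit 9: prefix='0' (no match yet)
Bit 10: prefix='01' -> emit 'g', reset
Bit 11: prefix='0' (no match yet)
Bit 12: prefix='00' -> emit 'n', reset
Bit 13: prefix='0' (no match yet)

Answer: 5 g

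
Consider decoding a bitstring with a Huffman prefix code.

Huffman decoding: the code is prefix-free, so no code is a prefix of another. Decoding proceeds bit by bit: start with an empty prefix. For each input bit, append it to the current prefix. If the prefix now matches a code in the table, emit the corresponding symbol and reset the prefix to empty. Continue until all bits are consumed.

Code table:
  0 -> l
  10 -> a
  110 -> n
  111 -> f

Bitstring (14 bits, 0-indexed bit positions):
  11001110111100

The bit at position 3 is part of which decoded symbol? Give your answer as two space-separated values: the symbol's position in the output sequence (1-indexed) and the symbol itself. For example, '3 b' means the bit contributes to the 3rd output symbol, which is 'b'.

Bit 0: prefix='1' (no match yet)
Bit 1: prefix='11' (no match yet)
Bit 2: prefix='110' -> emit 'n', reset
Bit 3: prefix='0' -> emit 'l', reset
Bit 4: prefix='1' (no match yet)
Bit 5: prefix='11' (no match yet)
Bit 6: prefix='111' -> emit 'f', reset
Bit 7: prefix='0' -> emit 'l', reset

Answer: 2 l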